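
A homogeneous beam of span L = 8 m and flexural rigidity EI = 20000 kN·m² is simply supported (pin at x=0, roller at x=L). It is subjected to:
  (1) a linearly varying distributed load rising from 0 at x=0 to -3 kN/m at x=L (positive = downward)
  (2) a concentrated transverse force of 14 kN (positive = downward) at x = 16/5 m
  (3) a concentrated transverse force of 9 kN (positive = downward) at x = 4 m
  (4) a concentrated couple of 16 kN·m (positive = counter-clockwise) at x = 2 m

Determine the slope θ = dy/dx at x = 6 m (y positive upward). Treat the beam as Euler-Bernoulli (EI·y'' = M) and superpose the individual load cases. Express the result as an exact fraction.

θ(6) = 46139/30000000 rad

Load 1 — triangular load w₀=-3 kN/m (0→w₀ over full span):
  θ_1 = -w₀(7L⁴-30L²x²+15x⁴)/(360LEI) = -(-3)·(7·8⁴-30·8²·6²+15·6⁴)/(360·8·20000) = -1313/1200000 rad
Load 2 — point force P=14 kN at a=16/5 m (b=L-a=24/5):
  θ_2 = -Pa(2L²-6Lx+3x²+a²)/(6LEI)  [x>a] = -14·(16/5)·(2·8²-6·8·6+3·6²+(16/5)²)/(6·8·20000) = 609/312500 rad
Load 3 — point force P=9 kN at a=4 m (b=L-a=4):
  θ_3 = -Pa(2L²-6Lx+3x²+a²)/(6LEI)  [x>a] = -9·4·(2·8²-6·8·6+3·6²+4²)/(6·8·20000) = 27/20000 rad
Load 4 — applied couple M₀=16 kN·m at a=2 m (b=L-a=6):
  θ_4 = (M₀x²/(2L)-M₀(x-a)+C₁)/EI  [x>a] with C₁=M₀(3b²-L²)/(6L)=44/3 = (16·6²/(2·8)-16·(6-2)+(44/3))/20000 = -1/1500 rad
Superposition: θ = Σ θ_i = 46139/30000000 rad ≈ 0.001538 rad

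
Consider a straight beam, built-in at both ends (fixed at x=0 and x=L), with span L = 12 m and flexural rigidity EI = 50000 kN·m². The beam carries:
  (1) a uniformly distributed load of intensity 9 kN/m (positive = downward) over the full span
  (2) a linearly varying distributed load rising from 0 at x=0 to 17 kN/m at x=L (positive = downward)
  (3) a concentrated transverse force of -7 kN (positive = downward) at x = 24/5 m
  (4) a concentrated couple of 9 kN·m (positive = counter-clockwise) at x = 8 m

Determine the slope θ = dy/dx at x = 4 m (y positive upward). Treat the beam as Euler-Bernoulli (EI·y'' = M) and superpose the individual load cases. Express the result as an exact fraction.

Load 1 — uniform load w=9 kN/m over full span:
  θ_1 = -wx(L-x)(L-2x)/(12EI) = -9·4·(12-4)·(12-2·4)/(12·50000) = -6/3125 rad
Load 2 — triangular load w₀=17 kN/m (0→w₀ over full span):
  θ_2 = -w₀(2x(L-x)(L-2x)(x+2L)+x²(L-x)²)/(120LEI) = -17·(2·4·(12-4)·(12-2·4)·(4+2·12)+4²·(12-4)²)/(120·12·50000) = -272/140625 rad
Load 3 — point force P=-7 kN at a=24/5 m (b=L-a=36/5):
  θ_3 = -Pb²x(2aL-(3a+b)x)/(2L³EI)  [x≤a] = -(-7)·(36/5)²·4·(2·(24/5)·12-(3·(24/5)+(36/5))·4)/(2·12³·50000) = 189/781250 rad
Load 4 — applied couple M₀=9 kN·m at a=8 m (b=L-a=4):
  θ_4 = (R_Ax²/2 - M_Ax)/EI  [x≤a] with R_A=1, M_A=3 = (1·4²/2 - 3·4)/50000 = -1/12500 rad
Superposition: θ = Σ θ_i = -51923/14062500 rad ≈ -0.003692 rad

θ(4) = -51923/14062500 rad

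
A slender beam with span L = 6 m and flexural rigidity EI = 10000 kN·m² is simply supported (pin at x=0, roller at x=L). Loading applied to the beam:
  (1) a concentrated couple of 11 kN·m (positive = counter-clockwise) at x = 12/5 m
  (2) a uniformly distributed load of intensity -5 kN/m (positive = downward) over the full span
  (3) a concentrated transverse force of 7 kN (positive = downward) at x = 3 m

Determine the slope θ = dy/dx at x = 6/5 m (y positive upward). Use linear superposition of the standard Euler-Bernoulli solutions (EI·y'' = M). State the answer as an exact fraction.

Load 1 — applied couple M₀=11 kN·m at a=12/5 m (b=L-a=18/5):
  θ_1 = (M₀x²/(2L)+C₁)/EI  [x≤a] with C₁=M₀(3b²-L²)/(6L)=22/25 = (11·(6/5)²/(2·6)+(22/25))/10000 = 11/50000 rad
Load 2 — uniform load w=-5 kN/m over full span:
  θ_2 = -w(L³-6Lx²+4x³)/(24EI) = -(-5)·(6³-6·6·(6/5)²+4·(6/5)³)/(24·10000) = 891/250000 rad
Load 3 — point force P=7 kN at a=3 m (b=L-a=3):
  θ_3 = -Pb(L²-b²-3x²)/(6LEI)  [x≤a] = -7·3·(6²-3²-3·(6/5)²)/(6·6·10000) = -1323/1000000 rad
Superposition: θ = Σ θ_i = 2461/1000000 rad ≈ 0.002461 rad

θ(6/5) = 2461/1000000 rad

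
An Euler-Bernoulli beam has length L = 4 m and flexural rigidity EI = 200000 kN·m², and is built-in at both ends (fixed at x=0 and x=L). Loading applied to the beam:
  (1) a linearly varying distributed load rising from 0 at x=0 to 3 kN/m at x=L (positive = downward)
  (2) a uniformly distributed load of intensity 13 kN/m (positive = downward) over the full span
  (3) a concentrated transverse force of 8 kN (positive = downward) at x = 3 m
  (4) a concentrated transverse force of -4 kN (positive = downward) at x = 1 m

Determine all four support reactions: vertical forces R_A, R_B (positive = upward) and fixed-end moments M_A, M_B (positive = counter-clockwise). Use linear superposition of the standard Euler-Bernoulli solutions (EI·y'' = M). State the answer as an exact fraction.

R_A = 1027/40 kN, M_A = 1091/60 kN·m, R_B = 1453/40 kN, M_B = -1409/60 kN·m

Load 1 — triangular load w₀=3 kN/m (0→w₀ over full span):
  R_A = 3w₀L/20 = 3·3·4/20 = 9/5 kN
  M_A = w₀L²/30 = 3·4²/30 = 8/5 kN·m
  R_B = 7w₀L/20 = 7·3·4/20 = 21/5 kN
  M_B = -w₀L²/20 = -3·4²/20 = -12/5 kN·m
Load 2 — uniform load w=13 kN/m over full span:
  R_A = wL/2 = 13·4/2 = 26 kN
  M_A = wL²/12 = 13·4²/12 = 52/3 kN·m
  R_B = wL/2 = 13·4/2 = 26 kN
  M_B = -wL²/12 = -13·4²/12 = -52/3 kN·m
Load 3 — point force P=8 kN at a=3 m (b=L-a=1):
  R_A = Pb²(3a+b)/L³ = 8·1²·(3·3+1)/4³ = 5/4 kN
  M_A = Pab²/L² = 8·3·1²/4² = 3/2 kN·m
  R_B = Pa²(a+3b)/L³ = 8·3²·(3+3·1)/4³ = 27/4 kN
  M_B = -Pa²b/L² = -8·3²·1/4² = -9/2 kN·m
Load 4 — point force P=-4 kN at a=1 m (b=L-a=3):
  R_A = Pb²(3a+b)/L³ = (-4)·3²·(3·1+3)/4³ = -27/8 kN
  M_A = Pab²/L² = (-4)·1·3²/4² = -9/4 kN·m
  R_B = Pa²(a+3b)/L³ = (-4)·1²·(1+3·3)/4³ = -5/8 kN
  M_B = -Pa²b/L² = -(-4)·1²·3/4² = 3/4 kN·m
Superposition: R_A = 1027/40 kN, M_A = 1091/60 kN·m, R_B = 1453/40 kN, M_B = -1409/60 kN·m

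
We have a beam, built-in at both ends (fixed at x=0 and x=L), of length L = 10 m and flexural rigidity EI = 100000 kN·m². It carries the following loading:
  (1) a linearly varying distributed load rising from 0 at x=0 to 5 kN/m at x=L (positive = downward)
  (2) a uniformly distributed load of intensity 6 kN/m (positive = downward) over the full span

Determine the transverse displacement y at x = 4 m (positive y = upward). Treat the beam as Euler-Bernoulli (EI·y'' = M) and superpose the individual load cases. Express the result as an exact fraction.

y(4) = -63/31250 m

Load 1 — triangular load w₀=5 kN/m (0→w₀ over full span):
  y_1 = -w₀x²(L-x)²(x+2L)/(120LEI) = -5·4²·(10-4)²·(4+2·10)/(120·10·100000) = -9/15625 m
Load 2 — uniform load w=6 kN/m over full span:
  y_2 = -wx²(L-x)²/(24EI) = -6·4²·(10-4)²/(24·100000) = -9/6250 m
Superposition: y = Σ y_i = -63/31250 m ≈ -0.002016 m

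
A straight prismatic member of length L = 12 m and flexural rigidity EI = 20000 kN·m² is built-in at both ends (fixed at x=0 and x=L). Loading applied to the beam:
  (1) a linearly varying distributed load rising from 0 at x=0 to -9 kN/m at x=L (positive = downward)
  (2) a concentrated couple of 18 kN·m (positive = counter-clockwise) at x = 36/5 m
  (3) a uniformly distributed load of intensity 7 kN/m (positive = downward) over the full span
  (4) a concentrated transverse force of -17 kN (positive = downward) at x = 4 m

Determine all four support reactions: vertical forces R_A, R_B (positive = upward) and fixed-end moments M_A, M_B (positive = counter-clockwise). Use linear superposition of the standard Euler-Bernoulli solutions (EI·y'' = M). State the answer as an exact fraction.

R_A = 10373/675 kN, M_A = 3676/225 kN·m, R_B = -1598/675 kN, M_B = -434/225 kN·m

Load 1 — triangular load w₀=-9 kN/m (0→w₀ over full span):
  R_A = 3w₀L/20 = 3·(-9)·12/20 = -81/5 kN
  M_A = w₀L²/30 = (-9)·12²/30 = -216/5 kN·m
  R_B = 7w₀L/20 = 7·(-9)·12/20 = -189/5 kN
  M_B = -w₀L²/20 = -(-9)·12²/20 = 324/5 kN·m
Load 2 — applied couple M₀=18 kN·m at a=36/5 m (b=L-a=24/5):
  R_A = 6M₀ab/L³ = 6·18·(36/5)·(24/5)/12³ = 54/25 kN
  M_A = M₀b(2a-b)/L² = 18·(24/5)·(2·(36/5)-(24/5))/12² = 144/25 kN·m
  R_B = -6M₀ab/L³ = -6·18·(36/5)·(24/5)/12³ = -54/25 kN
  M_B = M₀a(2b-a)/L² = 18·(36/5)·(2·(24/5)-(36/5))/12² = 54/25 kN·m
Load 3 — uniform load w=7 kN/m over full span:
  R_A = wL/2 = 7·12/2 = 42 kN
  M_A = wL²/12 = 7·12²/12 = 84 kN·m
  R_B = wL/2 = 7·12/2 = 42 kN
  M_B = -wL²/12 = -7·12²/12 = -84 kN·m
Load 4 — point force P=-17 kN at a=4 m (b=L-a=8):
  R_A = Pb²(3a+b)/L³ = (-17)·8²·(3·4+8)/12³ = -340/27 kN
  M_A = Pab²/L² = (-17)·4·8²/12² = -272/9 kN·m
  R_B = Pa²(a+3b)/L³ = (-17)·4²·(4+3·8)/12³ = -119/27 kN
  M_B = -Pa²b/L² = -(-17)·4²·8/12² = 136/9 kN·m
Superposition: R_A = 10373/675 kN, M_A = 3676/225 kN·m, R_B = -1598/675 kN, M_B = -434/225 kN·m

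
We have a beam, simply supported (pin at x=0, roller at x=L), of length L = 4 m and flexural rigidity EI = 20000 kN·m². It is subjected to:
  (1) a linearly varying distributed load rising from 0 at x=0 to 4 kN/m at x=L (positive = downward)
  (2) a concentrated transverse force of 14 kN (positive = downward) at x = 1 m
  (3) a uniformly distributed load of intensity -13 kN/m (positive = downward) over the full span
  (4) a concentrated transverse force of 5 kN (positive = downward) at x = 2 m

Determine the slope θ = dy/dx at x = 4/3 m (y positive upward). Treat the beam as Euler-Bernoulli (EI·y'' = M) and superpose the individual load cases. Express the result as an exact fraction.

θ(4/3) = 36353/97200000 rad

Load 1 — triangular load w₀=4 kN/m (0→w₀ over full span):
  θ_1 = -w₀(7L⁴-30L²x²+15x⁴)/(360LEI) = -4·(7·4⁴-30·4²·(4/3)²+15·(4/3)⁴)/(360·4·20000) = -104/759375 rad
Load 2 — point force P=14 kN at a=1 m (b=L-a=3):
  θ_2 = -Pa(2L²-6Lx+3x²+a²)/(6LEI)  [x>a] = -14·1·(2·4²-6·4·(4/3)+3·(4/3)²+1²)/(6·4·20000) = -133/720000 rad
Load 3 — uniform load w=-13 kN/m over full span:
  θ_3 = -w(L³-6Lx²+4x³)/(24EI) = -(-13)·(4³-6·4·(4/3)²+4·(4/3)³)/(24·20000) = 169/202500 rad
Load 4 — point force P=5 kN at a=2 m (b=L-a=2):
  θ_4 = -Pb(L²-b²-3x²)/(6LEI)  [x≤a] = -5·2·(4²-2²-3·(4/3)²)/(6·4·20000) = -1/7200 rad
Superposition: θ = Σ θ_i = 36353/97200000 rad ≈ 0.000374 rad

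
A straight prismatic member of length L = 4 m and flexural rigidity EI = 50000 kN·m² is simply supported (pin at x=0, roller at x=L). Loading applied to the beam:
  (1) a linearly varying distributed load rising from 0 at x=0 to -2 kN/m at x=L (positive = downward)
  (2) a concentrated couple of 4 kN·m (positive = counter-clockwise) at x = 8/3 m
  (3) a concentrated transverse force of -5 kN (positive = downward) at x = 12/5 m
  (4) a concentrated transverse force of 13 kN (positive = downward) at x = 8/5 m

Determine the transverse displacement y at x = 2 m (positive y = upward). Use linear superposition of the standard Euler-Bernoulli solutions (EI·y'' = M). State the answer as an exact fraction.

Load 1 — triangular load w₀=-2 kN/m (0→w₀ over full span):
  y_1 = -w₀x(7L⁴-10L²x²+3x⁴)/(360LEI) = -(-2)·2·(7·4⁴-10·4²·2²+3·2⁴)/(360·4·50000) = 1/15000 m
Load 2 — applied couple M₀=4 kN·m at a=8/3 m (b=L-a=4/3):
  y_2 = (M₀x³/(6L)+C₁x)/EI  [x≤a] with C₁=M₀(3b²-L²)/(6L)=-16/9 = (4·2³/(6·4)+(-16/9)·2)/50000 = -1/22500 m
Load 3 — point force P=-5 kN at a=12/5 m (b=L-a=8/5):
  y_3 = -Pbx(L²-b²-x²)/(6LEI)  [x≤a] = -(-5)·(8/5)·2·(4²-(8/5)²-2²)/(6·4·50000) = 59/468750 m
Load 4 — point force P=13 kN at a=8/5 m (b=L-a=12/5):
  y_4 = -Pa(L-x)(2Lx-a²-x²)/(6LEI)  [x>a] = -13·(8/5)·(4-2)·(2·4·2-(8/5)²-2²)/(6·4·50000) = -767/2343750 m
Superposition: y = Σ y_i = -5039/28125000 m ≈ -0.000179 m

y(2) = -5039/28125000 m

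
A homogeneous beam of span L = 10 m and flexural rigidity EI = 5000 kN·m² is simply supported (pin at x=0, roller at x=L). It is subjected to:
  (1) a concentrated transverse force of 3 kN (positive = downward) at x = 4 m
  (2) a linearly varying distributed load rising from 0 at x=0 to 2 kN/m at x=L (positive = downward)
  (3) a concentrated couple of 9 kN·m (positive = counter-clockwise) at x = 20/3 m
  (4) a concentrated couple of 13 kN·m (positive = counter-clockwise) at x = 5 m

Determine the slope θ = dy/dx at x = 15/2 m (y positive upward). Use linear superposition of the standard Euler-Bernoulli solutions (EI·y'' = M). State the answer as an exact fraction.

θ(15/2) = 276493/28800000 rad

Load 1 — point force P=3 kN at a=4 m (b=L-a=6):
  θ_1 = -Pa(2L²-6Lx+3x²+a²)/(6LEI)  [x>a] = -3·4·(2·10²-6·10·(15/2)+3·(15/2)²+4²)/(6·10·5000) = 261/100000 rad
Load 2 — triangular load w₀=2 kN/m (0→w₀ over full span):
  θ_2 = -w₀(7L⁴-30L²x²+15x⁴)/(360LEI) = -2·(7·10⁴-30·10²·(15/2)²+15·(15/2)⁴)/(360·10·5000) = 1313/230400 rad
Load 3 — applied couple M₀=9 kN·m at a=20/3 m (b=L-a=10/3):
  θ_3 = (M₀x²/(2L)-M₀(x-a)+C₁)/EI  [x>a] with C₁=M₀(3b²-L²)/(6L)=-10 = (9·(15/2)²/(2·10)-9·((15/2)-(20/3))+(-10))/5000 = 1/640 rad
Load 4 — applied couple M₀=13 kN·m at a=5 m (b=L-a=5):
  θ_4 = (M₀x²/(2L)-M₀(x-a)+C₁)/EI  [x>a] with C₁=M₀(3b²-L²)/(6L)=-65/12 = (13·(15/2)²/(2·10)-13·((15/2)-5)+(-65/12))/5000 = -13/48000 rad
Superposition: θ = Σ θ_i = 276493/28800000 rad ≈ 0.009600 rad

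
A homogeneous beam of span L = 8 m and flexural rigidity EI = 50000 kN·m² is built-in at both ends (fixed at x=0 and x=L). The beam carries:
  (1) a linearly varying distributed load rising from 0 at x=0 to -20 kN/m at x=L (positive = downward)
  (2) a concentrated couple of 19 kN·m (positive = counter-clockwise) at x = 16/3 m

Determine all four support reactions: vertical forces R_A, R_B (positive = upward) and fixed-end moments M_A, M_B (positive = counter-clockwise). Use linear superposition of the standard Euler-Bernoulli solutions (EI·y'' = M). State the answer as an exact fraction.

R_A = -125/6 kN, M_A = -109/3 kN·m, R_B = -355/6 kN, M_B = 64 kN·m

Load 1 — triangular load w₀=-20 kN/m (0→w₀ over full span):
  R_A = 3w₀L/20 = 3·(-20)·8/20 = -24 kN
  M_A = w₀L²/30 = (-20)·8²/30 = -128/3 kN·m
  R_B = 7w₀L/20 = 7·(-20)·8/20 = -56 kN
  M_B = -w₀L²/20 = -(-20)·8²/20 = 64 kN·m
Load 2 — applied couple M₀=19 kN·m at a=16/3 m (b=L-a=8/3):
  R_A = 6M₀ab/L³ = 6·19·(16/3)·(8/3)/8³ = 19/6 kN
  M_A = M₀b(2a-b)/L² = 19·(8/3)·(2·(16/3)-(8/3))/8² = 19/3 kN·m
  R_B = -6M₀ab/L³ = -6·19·(16/3)·(8/3)/8³ = -19/6 kN
  M_B = M₀a(2b-a)/L² = 19·(16/3)·(2·(8/3)-(16/3))/8² = 0 kN·m
Superposition: R_A = -125/6 kN, M_A = -109/3 kN·m, R_B = -355/6 kN, M_B = 64 kN·m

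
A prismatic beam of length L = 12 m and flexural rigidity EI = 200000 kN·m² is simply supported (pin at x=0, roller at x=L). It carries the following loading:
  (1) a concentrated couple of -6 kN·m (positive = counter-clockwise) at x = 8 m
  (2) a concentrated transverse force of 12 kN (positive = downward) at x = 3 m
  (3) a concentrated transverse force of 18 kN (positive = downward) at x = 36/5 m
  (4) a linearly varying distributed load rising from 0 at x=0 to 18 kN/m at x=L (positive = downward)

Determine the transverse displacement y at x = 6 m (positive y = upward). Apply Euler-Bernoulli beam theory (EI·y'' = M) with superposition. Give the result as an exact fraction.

y(6) = -413589/25000000 m

Load 1 — applied couple M₀=-6 kN·m at a=8 m (b=L-a=4):
  y_1 = (M₀x³/(6L)+C₁x)/EI  [x≤a] with C₁=M₀(3b²-L²)/(6L)=8 = ((-6)·6³/(6·12)+8·6)/200000 = 3/20000 m
Load 2 — point force P=12 kN at a=3 m (b=L-a=9):
  y_2 = -Pa(L-x)(2Lx-a²-x²)/(6LEI)  [x>a] = -12·3·(12-6)·(2·12·6-3²-6²)/(6·12·200000) = -297/200000 m
Load 3 — point force P=18 kN at a=36/5 m (b=L-a=24/5):
  y_3 = -Pbx(L²-b²-x²)/(6LEI)  [x≤a] = -18·(24/5)·6·(12²-(24/5)²-6²)/(6·12·200000) = -4779/1562500 m
Load 4 — triangular load w₀=18 kN/m (0→w₀ over full span):
  y_4 = -w₀x(7L⁴-10L²x²+3x⁴)/(360LEI) = -18·6·(7·12⁴-10·12²·6²+3·6⁴)/(360·12·200000) = -243/20000 m
Superposition: y = Σ y_i = -413589/25000000 m ≈ -0.016544 m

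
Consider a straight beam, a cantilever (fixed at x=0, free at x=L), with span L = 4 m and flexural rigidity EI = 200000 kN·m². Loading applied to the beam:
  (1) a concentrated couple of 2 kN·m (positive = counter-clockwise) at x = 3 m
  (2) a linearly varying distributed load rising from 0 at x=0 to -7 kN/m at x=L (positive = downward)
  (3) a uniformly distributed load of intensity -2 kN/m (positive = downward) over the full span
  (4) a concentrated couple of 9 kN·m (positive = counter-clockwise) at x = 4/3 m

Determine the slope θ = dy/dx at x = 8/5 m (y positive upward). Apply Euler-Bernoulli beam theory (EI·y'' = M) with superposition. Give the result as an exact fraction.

θ(8/5) = 34789/93750000 rad

Load 1 — applied couple M₀=2 kN·m at a=3 m (b=L-a=1):
  θ_1 = M₀x/EI  [x≤a] = 2·(8/5)/200000 = 1/62500 rad
Load 2 — triangular load w₀=-7 kN/m (0→w₀ over full span):
  θ_2 = (w₀Lx²/4-w₀L²x/3-w₀x⁴/(24L))/EI = ((-7)·4·(8/5)²/4-(-7)·4²·(8/5)/3-(-7)·(8/5)⁴/(24·4))/200000 = 413/1953125 rad
Load 3 — uniform load w=-2 kN/m over full span:
  θ_3 = -wx(x²-3Lx+3L²)/(6EI) = -(-2)·(8/5)·((8/5)²-3·4·(8/5)+3·4²)/(6·200000) = 98/1171875 rad
Load 4 — applied couple M₀=9 kN·m at a=4/3 m (b=L-a=8/3):
  θ_4 = M₀a/EI  [x>a] = 9·(4/3)/200000 = 3/50000 rad
Superposition: θ = Σ θ_i = 34789/93750000 rad ≈ 0.000371 rad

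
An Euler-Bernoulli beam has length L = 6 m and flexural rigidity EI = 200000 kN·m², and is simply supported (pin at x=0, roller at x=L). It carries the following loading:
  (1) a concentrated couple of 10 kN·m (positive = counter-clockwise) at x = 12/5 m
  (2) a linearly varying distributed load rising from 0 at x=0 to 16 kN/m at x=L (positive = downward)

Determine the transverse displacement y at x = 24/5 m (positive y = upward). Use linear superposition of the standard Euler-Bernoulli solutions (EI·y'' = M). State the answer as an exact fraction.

y(24/5) = -76671/195312500 m

Load 1 — applied couple M₀=10 kN·m at a=12/5 m (b=L-a=18/5):
  y_1 = (M₀x³/(6L)-M₀(x-a)²/2+C₁x)/EI  [x>a] with C₁=M₀(3b²-L²)/(6L)=4/5 = (10·(24/5)³/(6·6)-10·((24/5)-(12/5))²/2+(4/5)·(24/5))/200000 = 9/312500 m
Load 2 — triangular load w₀=16 kN/m (0→w₀ over full span):
  y_2 = -w₀x(7L⁴-10L²x²+3x⁴)/(360LEI) = -16·(24/5)·(7·6⁴-10·6²·(24/5)²+3·(24/5)⁴)/(360·6·200000) = -20574/48828125 m
Superposition: y = Σ y_i = -76671/195312500 m ≈ -0.000393 m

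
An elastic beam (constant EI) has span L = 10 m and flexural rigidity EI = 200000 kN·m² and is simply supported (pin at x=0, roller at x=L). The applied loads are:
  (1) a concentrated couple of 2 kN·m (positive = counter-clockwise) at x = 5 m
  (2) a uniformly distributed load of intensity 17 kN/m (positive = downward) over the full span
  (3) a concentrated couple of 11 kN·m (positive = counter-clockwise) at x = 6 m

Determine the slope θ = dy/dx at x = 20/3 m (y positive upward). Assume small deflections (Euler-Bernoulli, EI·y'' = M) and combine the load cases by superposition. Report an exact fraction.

θ(20/3) = 282613/162000000 rad

Load 1 — applied couple M₀=2 kN·m at a=5 m (b=L-a=5):
  θ_1 = (M₀x²/(2L)-M₀(x-a)+C₁)/EI  [x>a] with C₁=M₀(3b²-L²)/(6L)=-5/6 = (2·(20/3)²/(2·10)-2·((20/3)-5)+(-5/6))/200000 = 1/720000 rad
Load 2 — uniform load w=17 kN/m over full span:
  θ_2 = -w(L³-6Lx²+4x³)/(24EI) = -17·(10³-6·10·(20/3)²+4·(20/3)³)/(24·200000) = 221/129600 rad
Load 3 — applied couple M₀=11 kN·m at a=6 m (b=L-a=4):
  θ_3 = (M₀x²/(2L)-M₀(x-a)+C₁)/EI  [x>a] with C₁=M₀(3b²-L²)/(6L)=-143/15 = (11·(20/3)²/(2·10)-11·((20/3)-6)+(-143/15))/200000 = 341/9000000 rad
Superposition: θ = Σ θ_i = 282613/162000000 rad ≈ 0.001745 rad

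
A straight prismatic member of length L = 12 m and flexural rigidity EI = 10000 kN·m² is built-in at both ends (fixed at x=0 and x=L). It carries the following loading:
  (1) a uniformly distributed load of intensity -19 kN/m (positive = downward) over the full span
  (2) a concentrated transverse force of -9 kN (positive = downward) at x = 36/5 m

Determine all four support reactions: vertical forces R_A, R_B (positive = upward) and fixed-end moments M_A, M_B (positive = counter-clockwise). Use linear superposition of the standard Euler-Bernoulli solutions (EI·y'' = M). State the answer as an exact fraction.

R_A = -14646/125 kN, M_A = -29796/125 kN·m, R_B = -14979/125 kN, M_B = 30444/125 kN·m

Load 1 — uniform load w=-19 kN/m over full span:
  R_A = wL/2 = (-19)·12/2 = -114 kN
  M_A = wL²/12 = (-19)·12²/12 = -228 kN·m
  R_B = wL/2 = (-19)·12/2 = -114 kN
  M_B = -wL²/12 = -(-19)·12²/12 = 228 kN·m
Load 2 — point force P=-9 kN at a=36/5 m (b=L-a=24/5):
  R_A = Pb²(3a+b)/L³ = (-9)·(24/5)²·(3·(36/5)+(24/5))/12³ = -396/125 kN
  M_A = Pab²/L² = (-9)·(36/5)·(24/5)²/12² = -1296/125 kN·m
  R_B = Pa²(a+3b)/L³ = (-9)·(36/5)²·((36/5)+3·(24/5))/12³ = -729/125 kN
  M_B = -Pa²b/L² = -(-9)·(36/5)²·(24/5)/12² = 1944/125 kN·m
Superposition: R_A = -14646/125 kN, M_A = -29796/125 kN·m, R_B = -14979/125 kN, M_B = 30444/125 kN·m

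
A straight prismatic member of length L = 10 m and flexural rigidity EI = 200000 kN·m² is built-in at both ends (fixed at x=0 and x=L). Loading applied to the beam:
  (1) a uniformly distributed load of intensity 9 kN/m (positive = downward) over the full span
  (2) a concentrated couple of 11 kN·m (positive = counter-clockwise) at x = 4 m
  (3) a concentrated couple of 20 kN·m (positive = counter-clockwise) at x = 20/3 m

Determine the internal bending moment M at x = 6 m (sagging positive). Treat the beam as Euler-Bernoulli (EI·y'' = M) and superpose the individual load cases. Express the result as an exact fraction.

M(6) = 14819/375 kN·m

Load 1 — uniform load w=9 kN/m over full span:
  M_1 = wLx/2 - wL²/12 - wx²/2 = 9·10·6/2 - 9·10²/12 - 9·6²/2 = 33 kN·m
Load 2 — applied couple M₀=11 kN·m at a=4 m (b=L-a=6):
  M_2 = R_Ax - M_A - M₀  [x>a] with R_A=198/125, M_A=33/25 = (198/125)·6 - (33/25) - 11 = -352/125 kN·m
Load 3 — applied couple M₀=20 kN·m at a=20/3 m (b=L-a=10/3):
  M_3 = R_Ax - M_A  [x≤a] with R_A=8/3, M_A=20/3 = (8/3)·6 - (20/3) = 28/3 kN·m
Superposition: M = Σ M_i = 14819/375 kN·m ≈ 39.517333 kN·m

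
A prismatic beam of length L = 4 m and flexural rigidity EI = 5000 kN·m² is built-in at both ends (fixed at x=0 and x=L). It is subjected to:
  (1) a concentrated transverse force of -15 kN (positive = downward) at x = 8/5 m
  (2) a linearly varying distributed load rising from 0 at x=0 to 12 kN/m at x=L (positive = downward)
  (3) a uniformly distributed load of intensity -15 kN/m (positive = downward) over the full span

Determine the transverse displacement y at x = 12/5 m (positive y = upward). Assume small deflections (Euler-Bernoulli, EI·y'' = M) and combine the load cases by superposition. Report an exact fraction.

Load 1 — point force P=-15 kN at a=8/5 m (b=L-a=12/5):
  y_1 = -Pa²(L-x)²(3bL-(3b+a)(L-x))/(6L³EI)  [x>a] = -(-15)·(8/5)²·(4-(12/5))²·(3·(12/5)·4-(3·(12/5)+(8/5))·(4-(12/5)))/(6·4³·5000) = 1472/1953125 m
Load 2 — triangular load w₀=12 kN/m (0→w₀ over full span):
  y_2 = -w₀x²(L-x)²(x+2L)/(120LEI) = -12·(12/5)²·(4-(12/5))²·((12/5)+2·4)/(120·4·5000) = -7488/9765625 m
Load 3 — uniform load w=-15 kN/m over full span:
  y_3 = -wx²(L-x)²/(24EI) = -(-15)·(12/5)²·(4-(12/5))²/(24·5000) = 144/78125 m
Superposition: y = Σ y_i = 17872/9765625 m ≈ 0.001830 m

y(12/5) = 17872/9765625 m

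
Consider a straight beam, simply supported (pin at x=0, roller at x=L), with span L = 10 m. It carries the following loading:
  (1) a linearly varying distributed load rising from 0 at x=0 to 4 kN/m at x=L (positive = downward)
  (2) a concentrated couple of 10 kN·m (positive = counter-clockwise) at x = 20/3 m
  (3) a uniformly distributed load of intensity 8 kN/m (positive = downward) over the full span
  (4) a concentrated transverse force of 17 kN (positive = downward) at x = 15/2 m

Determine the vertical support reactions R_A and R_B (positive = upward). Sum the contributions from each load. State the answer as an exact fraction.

Load 1 — triangular load w₀=4 kN/m (0→w₀ over full span):
  R_A = w₀L/6 = 4·10/6 = 20/3 kN
  R_B = w₀L/3 = 4·10/3 = 40/3 kN
Load 2 — applied couple M₀=10 kN·m at a=20/3 m (b=L-a=10/3):
  R_A = M₀/L = 10/10 = 1 kN
  R_B = -M₀/L = -10/10 = -1 kN
Load 3 — uniform load w=8 kN/m over full span:
  R_A = wL/2 = 8·10/2 = 40 kN
  R_B = wL/2 = 8·10/2 = 40 kN
Load 4 — point force P=17 kN at a=15/2 m (b=L-a=5/2):
  R_A = Pb/L = 17·(5/2)/10 = 17/4 kN
  R_B = Pa/L = 17·(15/2)/10 = 51/4 kN
Superposition: R_A = 623/12 kN, R_B = 781/12 kN

R_A = 623/12 kN, R_B = 781/12 kN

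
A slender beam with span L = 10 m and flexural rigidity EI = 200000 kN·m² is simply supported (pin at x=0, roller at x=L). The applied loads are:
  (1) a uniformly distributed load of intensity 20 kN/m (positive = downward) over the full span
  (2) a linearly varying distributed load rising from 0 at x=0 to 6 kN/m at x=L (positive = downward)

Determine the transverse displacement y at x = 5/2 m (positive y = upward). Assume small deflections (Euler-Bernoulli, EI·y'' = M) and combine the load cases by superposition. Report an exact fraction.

y(5/2) = -869/81920 m

Load 1 — uniform load w=20 kN/m over full span:
  y_1 = -wx(L³-2Lx²+x³)/(24EI) = -20·(5/2)·(10³-2·10·(5/2)²+(5/2)³)/(24·200000) = -19/2048 m
Load 2 — triangular load w₀=6 kN/m (0→w₀ over full span):
  y_2 = -w₀x(7L⁴-10L²x²+3x⁴)/(360LEI) = -6·(5/2)·(7·10⁴-10·10²·(5/2)²+3·(5/2)⁴)/(360·10·200000) = -109/81920 m
Superposition: y = Σ y_i = -869/81920 m ≈ -0.010608 m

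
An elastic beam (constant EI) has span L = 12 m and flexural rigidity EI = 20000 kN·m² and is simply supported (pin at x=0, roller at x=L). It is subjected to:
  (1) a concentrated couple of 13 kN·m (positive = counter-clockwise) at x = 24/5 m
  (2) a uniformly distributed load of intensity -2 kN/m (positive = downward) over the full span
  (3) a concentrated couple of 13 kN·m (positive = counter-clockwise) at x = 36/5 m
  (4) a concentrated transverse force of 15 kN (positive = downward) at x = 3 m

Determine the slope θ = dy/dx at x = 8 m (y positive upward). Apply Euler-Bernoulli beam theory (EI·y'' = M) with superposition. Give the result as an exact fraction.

Load 1 — applied couple M₀=13 kN·m at a=24/5 m (b=L-a=36/5):
  θ_1 = (M₀x²/(2L)-M₀(x-a)+C₁)/EI  [x>a] with C₁=M₀(3b²-L²)/(6L)=52/25 = (13·8²/(2·12)-13·(8-(24/5))+(52/25))/20000 = -91/375000 rad
Load 2 — uniform load w=-2 kN/m over full span:
  θ_2 = -w(L³-6Lx²+4x³)/(24EI) = -(-2)·(12³-6·12·8²+4·8³)/(24·20000) = -13/3750 rad
Load 3 — applied couple M₀=13 kN·m at a=36/5 m (b=L-a=24/5):
  θ_3 = (M₀x²/(2L)-M₀(x-a)+C₁)/EI  [x>a] with C₁=M₀(3b²-L²)/(6L)=-338/25 = (13·8²/(2·12)-13·(8-(36/5))+(-338/25))/20000 = 403/750000 rad
Load 4 — point force P=15 kN at a=3 m (b=L-a=9):
  θ_4 = -Pa(2L²-6Lx+3x²+a²)/(6LEI)  [x>a] = -15·3·(2·12²-6·12·8+3·8²+3²)/(6·12·20000) = 87/32000 rad
Superposition: θ = Σ θ_i = -1813/4000000 rad ≈ -0.000453 rad

θ(8) = -1813/4000000 rad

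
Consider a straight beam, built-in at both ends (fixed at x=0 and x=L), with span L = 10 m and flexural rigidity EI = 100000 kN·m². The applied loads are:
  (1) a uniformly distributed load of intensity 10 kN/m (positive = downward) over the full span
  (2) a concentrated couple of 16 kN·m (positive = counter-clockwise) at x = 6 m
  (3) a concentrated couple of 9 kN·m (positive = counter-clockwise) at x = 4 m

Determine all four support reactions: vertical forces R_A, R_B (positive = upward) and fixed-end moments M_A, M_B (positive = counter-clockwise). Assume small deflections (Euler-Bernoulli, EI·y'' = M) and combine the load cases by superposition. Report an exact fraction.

Load 1 — uniform load w=10 kN/m over full span:
  R_A = wL/2 = 10·10/2 = 50 kN
  M_A = wL²/12 = 10·10²/12 = 250/3 kN·m
  R_B = wL/2 = 10·10/2 = 50 kN
  M_B = -wL²/12 = -10·10²/12 = -250/3 kN·m
Load 2 — applied couple M₀=16 kN·m at a=6 m (b=L-a=4):
  R_A = 6M₀ab/L³ = 6·16·6·4/10³ = 288/125 kN
  M_A = M₀b(2a-b)/L² = 16·4·(2·6-4)/10² = 128/25 kN·m
  R_B = -6M₀ab/L³ = -6·16·6·4/10³ = -288/125 kN
  M_B = M₀a(2b-a)/L² = 16·6·(2·4-6)/10² = 48/25 kN·m
Load 3 — applied couple M₀=9 kN·m at a=4 m (b=L-a=6):
  R_A = 6M₀ab/L³ = 6·9·4·6/10³ = 162/125 kN
  M_A = M₀b(2a-b)/L² = 9·6·(2·4-6)/10² = 27/25 kN·m
  R_B = -6M₀ab/L³ = -6·9·4·6/10³ = -162/125 kN
  M_B = M₀a(2b-a)/L² = 9·4·(2·6-4)/10² = 72/25 kN·m
Superposition: R_A = 268/5 kN, M_A = 1343/15 kN·m, R_B = 232/5 kN, M_B = -1178/15 kN·m

R_A = 268/5 kN, M_A = 1343/15 kN·m, R_B = 232/5 kN, M_B = -1178/15 kN·m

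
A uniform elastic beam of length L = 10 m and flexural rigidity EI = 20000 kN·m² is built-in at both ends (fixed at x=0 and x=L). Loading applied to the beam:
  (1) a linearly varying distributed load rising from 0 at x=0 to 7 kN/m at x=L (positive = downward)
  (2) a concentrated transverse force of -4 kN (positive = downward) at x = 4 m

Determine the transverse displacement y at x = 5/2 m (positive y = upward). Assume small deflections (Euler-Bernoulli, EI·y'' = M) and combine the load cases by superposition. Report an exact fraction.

y(5/2) = -3573/2048000 m

Load 1 — triangular load w₀=7 kN/m (0→w₀ over full span):
  y_1 = -w₀x²(L-x)²(x+2L)/(120LEI) = -7·(5/2)²·(10-(5/2))²·((5/2)+2·10)/(120·10·20000) = -189/81920 m
Load 2 — point force P=-4 kN at a=4 m (b=L-a=6):
  y_2 = -Pb²x²(3aL-(3a+b)x)/(6L³EI)  [x≤a] = -(-4)·6²·(5/2)²·(3·4·10-(3·4+6)·(5/2))/(6·10³·20000) = 9/16000 m
Superposition: y = Σ y_i = -3573/2048000 m ≈ -0.001745 m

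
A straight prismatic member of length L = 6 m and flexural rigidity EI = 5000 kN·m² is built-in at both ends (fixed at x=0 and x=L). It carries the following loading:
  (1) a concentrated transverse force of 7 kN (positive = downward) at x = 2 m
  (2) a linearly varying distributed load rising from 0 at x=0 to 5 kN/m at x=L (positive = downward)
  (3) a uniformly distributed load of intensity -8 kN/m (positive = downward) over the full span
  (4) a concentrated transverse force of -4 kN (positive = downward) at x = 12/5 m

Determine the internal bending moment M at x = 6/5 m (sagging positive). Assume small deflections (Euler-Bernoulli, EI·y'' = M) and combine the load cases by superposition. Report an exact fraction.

M(6/5) = 291/625 kN·m

Load 1 — point force P=7 kN at a=2 m (b=L-a=4):
  M_1 = Pb²(3a+b)x/L³ - Pab²/L²  [x≤a] = 7·4²·(3·2+4)·(6/5)/6³ - 7·2·4²/6² = 0 kN·m
Load 2 — triangular load w₀=5 kN/m (0→w₀ over full span):
  M_2 = 3w₀Lx/20 - w₀L²/30 - w₀x³/(6L) = 3·5·6·(6/5)/20 - 5·6²/30 - 5·(6/5)³/(6·6) = -21/25 kN·m
Load 3 — uniform load w=-8 kN/m over full span:
  M_3 = wLx/2 - wL²/12 - wx²/2 = (-8)·6·(6/5)/2 - (-8)·6²/12 - (-8)·(6/5)²/2 = 24/25 kN·m
Load 4 — point force P=-4 kN at a=12/5 m (b=L-a=18/5):
  M_4 = Pb²(3a+b)x/L³ - Pab²/L²  [x≤a] = (-4)·(18/5)²·(3·(12/5)+(18/5))·(6/5)/6³ - (-4)·(12/5)·(18/5)²/6² = 216/625 kN·m
Superposition: M = Σ M_i = 291/625 kN·m ≈ 0.465600 kN·m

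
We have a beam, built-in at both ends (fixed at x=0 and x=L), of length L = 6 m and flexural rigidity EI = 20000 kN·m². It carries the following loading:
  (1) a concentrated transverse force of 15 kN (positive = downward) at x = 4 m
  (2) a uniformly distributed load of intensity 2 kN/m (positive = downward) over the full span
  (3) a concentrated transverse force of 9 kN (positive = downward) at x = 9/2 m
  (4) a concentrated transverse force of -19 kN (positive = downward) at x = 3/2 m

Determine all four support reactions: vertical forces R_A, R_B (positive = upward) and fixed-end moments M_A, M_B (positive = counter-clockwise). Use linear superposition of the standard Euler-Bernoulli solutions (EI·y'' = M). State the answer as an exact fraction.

R_A = -341/72 kN, M_A = -5/6 kN·m, R_B = 1565/72 kN, M_B = -259/12 kN·m

Load 1 — point force P=15 kN at a=4 m (b=L-a=2):
  R_A = Pb²(3a+b)/L³ = 15·2²·(3·4+2)/6³ = 35/9 kN
  M_A = Pab²/L² = 15·4·2²/6² = 20/3 kN·m
  R_B = Pa²(a+3b)/L³ = 15·4²·(4+3·2)/6³ = 100/9 kN
  M_B = -Pa²b/L² = -15·4²·2/6² = -40/3 kN·m
Load 2 — uniform load w=2 kN/m over full span:
  R_A = wL/2 = 2·6/2 = 6 kN
  M_A = wL²/12 = 2·6²/12 = 6 kN·m
  R_B = wL/2 = 2·6/2 = 6 kN
  M_B = -wL²/12 = -2·6²/12 = -6 kN·m
Load 3 — point force P=9 kN at a=9/2 m (b=L-a=3/2):
  R_A = Pb²(3a+b)/L³ = 9·(3/2)²·(3·(9/2)+(3/2))/6³ = 45/32 kN
  M_A = Pab²/L² = 9·(9/2)·(3/2)²/6² = 81/32 kN·m
  R_B = Pa²(a+3b)/L³ = 9·(9/2)²·((9/2)+3·(3/2))/6³ = 243/32 kN
  M_B = -Pa²b/L² = -9·(9/2)²·(3/2)/6² = -243/32 kN·m
Load 4 — point force P=-19 kN at a=3/2 m (b=L-a=9/2):
  R_A = Pb²(3a+b)/L³ = (-19)·(9/2)²·(3·(3/2)+(9/2))/6³ = -513/32 kN
  M_A = Pab²/L² = (-19)·(3/2)·(9/2)²/6² = -513/32 kN·m
  R_B = Pa²(a+3b)/L³ = (-19)·(3/2)²·((3/2)+3·(9/2))/6³ = -95/32 kN
  M_B = -Pa²b/L² = -(-19)·(3/2)²·(9/2)/6² = 171/32 kN·m
Superposition: R_A = -341/72 kN, M_A = -5/6 kN·m, R_B = 1565/72 kN, M_B = -259/12 kN·m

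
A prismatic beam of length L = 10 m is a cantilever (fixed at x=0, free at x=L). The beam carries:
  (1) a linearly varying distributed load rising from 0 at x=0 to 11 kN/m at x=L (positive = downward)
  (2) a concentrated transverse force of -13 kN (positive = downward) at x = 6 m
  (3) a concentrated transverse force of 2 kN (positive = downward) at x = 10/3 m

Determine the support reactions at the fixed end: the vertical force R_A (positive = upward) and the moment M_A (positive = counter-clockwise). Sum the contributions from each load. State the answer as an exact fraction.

Load 1 — triangular load w₀=11 kN/m (0→w₀ over full span):
  R_A = w₀L/2 = 11·10/2 = 55 kN
  M_A = w₀L²/3 = 11·10²/3 = 1100/3 kN·m
Load 2 — point force P=-13 kN at a=6 m (b=L-a=4):
  R_A = P = (-13) = -13 kN
  M_A = Pa = (-13)·6 = -78 kN·m
Load 3 — point force P=2 kN at a=10/3 m (b=L-a=20/3):
  R_A = P = 2 kN
  M_A = Pa = 2·(10/3) = 20/3 kN·m
Superposition: R_A = 44 kN, M_A = 886/3 kN·m

R_A = 44 kN, M_A = 886/3 kN·m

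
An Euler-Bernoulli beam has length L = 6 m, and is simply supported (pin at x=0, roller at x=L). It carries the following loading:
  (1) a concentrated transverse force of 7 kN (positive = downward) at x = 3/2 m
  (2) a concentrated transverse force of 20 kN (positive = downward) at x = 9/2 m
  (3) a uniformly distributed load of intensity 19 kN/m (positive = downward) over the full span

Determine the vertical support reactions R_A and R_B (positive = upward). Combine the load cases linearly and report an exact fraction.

Load 1 — point force P=7 kN at a=3/2 m (b=L-a=9/2):
  R_A = Pb/L = 7·(9/2)/6 = 21/4 kN
  R_B = Pa/L = 7·(3/2)/6 = 7/4 kN
Load 2 — point force P=20 kN at a=9/2 m (b=L-a=3/2):
  R_A = Pb/L = 20·(3/2)/6 = 5 kN
  R_B = Pa/L = 20·(9/2)/6 = 15 kN
Load 3 — uniform load w=19 kN/m over full span:
  R_A = wL/2 = 19·6/2 = 57 kN
  R_B = wL/2 = 19·6/2 = 57 kN
Superposition: R_A = 269/4 kN, R_B = 295/4 kN

R_A = 269/4 kN, R_B = 295/4 kN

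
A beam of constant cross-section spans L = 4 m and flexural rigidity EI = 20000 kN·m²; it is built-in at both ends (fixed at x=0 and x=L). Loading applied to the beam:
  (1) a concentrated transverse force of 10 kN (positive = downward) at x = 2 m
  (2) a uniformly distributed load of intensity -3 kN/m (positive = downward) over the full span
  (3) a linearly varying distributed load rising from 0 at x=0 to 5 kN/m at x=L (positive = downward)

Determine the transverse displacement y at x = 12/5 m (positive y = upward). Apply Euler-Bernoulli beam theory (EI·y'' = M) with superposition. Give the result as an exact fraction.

Load 1 — point force P=10 kN at a=2 m (b=L-a=2):
  y_1 = -Pa²(L-x)²(3bL-(3b+a)(L-x))/(6L³EI)  [x>a] = -10·2²·(4-(12/5))²·(3·2·4-(3·2+2)·(4-(12/5)))/(6·4³·20000) = -7/46875 m
Load 2 — uniform load w=-3 kN/m over full span:
  y_2 = -wx²(L-x)²/(24EI) = -(-3)·(12/5)²·(4-(12/5))²/(24·20000) = 36/390625 m
Load 3 — triangular load w₀=5 kN/m (0→w₀ over full span):
  y_3 = -w₀x²(L-x)²(x+2L)/(120LEI) = -5·(12/5)²·(4-(12/5))²·((12/5)+2·4)/(120·4·20000) = -156/1953125 m
Superposition: y = Σ y_i = -803/5859375 m ≈ -0.000137 m

y(12/5) = -803/5859375 m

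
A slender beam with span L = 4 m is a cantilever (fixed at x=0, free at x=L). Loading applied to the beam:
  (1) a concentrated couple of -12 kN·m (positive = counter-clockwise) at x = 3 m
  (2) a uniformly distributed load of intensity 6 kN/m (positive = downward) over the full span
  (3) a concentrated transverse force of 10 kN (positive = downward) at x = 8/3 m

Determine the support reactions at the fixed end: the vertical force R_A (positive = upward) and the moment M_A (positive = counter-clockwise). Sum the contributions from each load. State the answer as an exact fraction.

R_A = 34 kN, M_A = 260/3 kN·m

Load 1 — applied couple M₀=-12 kN·m at a=3 m (b=L-a=1):
  R_A = 0 kN
  M_A = -M₀ = -(-12) = 12 kN·m
Load 2 — uniform load w=6 kN/m over full span:
  R_A = wL = 6·4 = 24 kN
  M_A = wL²/2 = 6·4²/2 = 48 kN·m
Load 3 — point force P=10 kN at a=8/3 m (b=L-a=4/3):
  R_A = P = 10 kN
  M_A = Pa = 10·(8/3) = 80/3 kN·m
Superposition: R_A = 34 kN, M_A = 260/3 kN·m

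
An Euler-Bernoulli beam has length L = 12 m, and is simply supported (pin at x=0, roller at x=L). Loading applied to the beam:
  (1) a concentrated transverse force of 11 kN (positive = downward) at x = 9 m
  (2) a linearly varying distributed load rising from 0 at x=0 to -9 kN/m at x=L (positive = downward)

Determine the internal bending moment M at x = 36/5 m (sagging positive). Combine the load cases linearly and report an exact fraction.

Load 1 — point force P=11 kN at a=9 m (b=L-a=3):
  M_1 = Pbx/L  [x≤a] = 11·3·(36/5)/12 = 99/5 kN·m
Load 2 — triangular load w₀=-9 kN/m (0→w₀ over full span):
  M_2 = w₀Lx/6 - w₀x³/(6L) = (-9)·12·(36/5)/6 - (-9)·(36/5)³/(6·12) = -10368/125 kN·m
Superposition: M = Σ M_i = -7893/125 kN·m ≈ -63.144000 kN·m

M(36/5) = -7893/125 kN·m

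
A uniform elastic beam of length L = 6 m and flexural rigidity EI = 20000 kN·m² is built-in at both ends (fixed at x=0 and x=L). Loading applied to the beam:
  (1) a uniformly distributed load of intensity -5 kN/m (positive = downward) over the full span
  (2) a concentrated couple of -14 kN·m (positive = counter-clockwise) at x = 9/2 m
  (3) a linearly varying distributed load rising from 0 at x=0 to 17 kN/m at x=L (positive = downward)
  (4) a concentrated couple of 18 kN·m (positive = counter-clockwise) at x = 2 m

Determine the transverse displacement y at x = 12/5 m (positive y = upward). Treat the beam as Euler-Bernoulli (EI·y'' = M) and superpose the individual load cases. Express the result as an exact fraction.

y(12/5) = 70299/312500000 m

Load 1 — uniform load w=-5 kN/m over full span:
  y_1 = -wx²(L-x)²/(24EI) = -(-5)·(12/5)²·(6-(12/5))²/(24·20000) = 243/312500 m
Load 2 — applied couple M₀=-14 kN·m at a=9/2 m (b=L-a=3/2):
  y_2 = (R_Ax³/6 - M_Ax²/2)/EI  [x≤a] with R_A=-21/8, M_A=-35/8 = ((-21/8)·(12/5)³/6 - (-35/8)·(12/5)²/2)/20000 = 819/2500000 m
Load 3 — triangular load w₀=17 kN/m (0→w₀ over full span):
  y_3 = -w₀x²(L-x)²(x+2L)/(120LEI) = -17·(12/5)²·(6-(12/5))²·((12/5)+2·6)/(120·6·20000) = -12393/9765625 m
Load 4 — applied couple M₀=18 kN·m at a=2 m (b=L-a=4):
  y_4 = (R_Ax³/6 - M_Ax²/2 - M₀(x-a)²/2)/EI  [x>a] with R_A=4, M_A=0 = (4·(12/5)³/6 - 0·(12/5)²/2 - 18·((12/5)-2)²/2)/20000 = 243/625000 m
Superposition: y = Σ y_i = 70299/312500000 m ≈ 0.000225 m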